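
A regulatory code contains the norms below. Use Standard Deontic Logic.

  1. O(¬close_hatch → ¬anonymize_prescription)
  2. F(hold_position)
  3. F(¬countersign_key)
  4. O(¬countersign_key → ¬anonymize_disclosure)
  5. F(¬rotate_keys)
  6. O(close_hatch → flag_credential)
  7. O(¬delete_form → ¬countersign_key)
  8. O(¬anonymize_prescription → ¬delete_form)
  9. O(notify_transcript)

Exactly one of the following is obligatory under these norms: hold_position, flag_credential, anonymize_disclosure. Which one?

flag_credential

Premise 3 is F(¬countersign_key), i.e. O(countersign_key).
The contrapositive of premise 7 (O(¬delete_form → ¬countersign_key)) is O(countersign_key → delete_form), and O(countersign_key) is already established, so O(delete_form).
Premise 8, O(¬anonymize_prescription → ¬delete_form), contraposes to O(delete_form → anonymize_prescription); with O(delete_form) we get O(anonymize_prescription).
Premise 1 is O(¬close_hatch → ¬anonymize_prescription); contrapositively O(anonymize_prescription → close_hatch). Since O(anonymize_prescription) holds, K gives O(close_hatch).
With premise 6, O(close_hatch → flag_credential), the K-axiom yields O(flag_credential).
So O(flag_credential) holds — flag_credential is obligatory. None of the other listed options is made obligatory by any chain of premises.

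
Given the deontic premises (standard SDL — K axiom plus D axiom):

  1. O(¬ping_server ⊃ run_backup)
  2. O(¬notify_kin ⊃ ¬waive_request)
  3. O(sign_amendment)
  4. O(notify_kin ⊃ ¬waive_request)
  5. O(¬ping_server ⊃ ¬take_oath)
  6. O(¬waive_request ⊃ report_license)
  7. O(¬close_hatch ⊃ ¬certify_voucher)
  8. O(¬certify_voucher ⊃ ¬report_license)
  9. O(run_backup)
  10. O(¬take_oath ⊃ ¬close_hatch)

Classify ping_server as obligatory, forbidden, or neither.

Obligatory

By case analysis on notify_kin: premise 4 gives O(notify_kin ⊃ ¬waive_request) and premise 2 gives O(¬notify_kin ⊃ ¬waive_request), so O(¬waive_request) either way.
From O(¬waive_request) and premise 6, O(¬waive_request ⊃ report_license), we obtain O(report_license).
Premise 8, O(¬certify_voucher ⊃ ¬report_license), contraposes to O(report_license ⊃ certify_voucher); with O(report_license) we get O(certify_voucher).
The contrapositive of premise 7 (O(¬close_hatch ⊃ ¬certify_voucher)) is O(certify_voucher ⊃ close_hatch), and O(certify_voucher) is already established, so O(close_hatch).
Premise 10 is O(¬take_oath ⊃ ¬close_hatch); contrapositively O(close_hatch ⊃ take_oath). Since O(close_hatch) holds, K gives O(take_oath).
Premise 5 is O(¬ping_server ⊃ ¬take_oath); contrapositively O(take_oath ⊃ ping_server). Since O(take_oath) holds, K gives O(ping_server).
Premises 1, 3, 9 do not contribute to this derivation.
Hence ping_server is obligatory.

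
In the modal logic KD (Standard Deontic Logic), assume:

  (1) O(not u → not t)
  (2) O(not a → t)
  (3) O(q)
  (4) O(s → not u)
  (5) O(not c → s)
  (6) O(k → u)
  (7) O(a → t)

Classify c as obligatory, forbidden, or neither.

Obligatory

Premises 2 and 7 cover both cases: O(not a → t) and O(a → t). Since not a ∨ a is a tautology, O(t) follows.
The contrapositive of premise 1 (O(not u → not t)) is O(t → u), and O(t) is already established, so O(u).
Premise 4 is O(s → not u); contrapositively O(u → not s). Since O(u) holds, K gives O(not s).
The contrapositive of premise 5 (O(not c → s)) is O(not s → c), and O(not s) is already established, so O(c).
Premises 3, 6 do not contribute to this derivation.
Hence c is obligatory.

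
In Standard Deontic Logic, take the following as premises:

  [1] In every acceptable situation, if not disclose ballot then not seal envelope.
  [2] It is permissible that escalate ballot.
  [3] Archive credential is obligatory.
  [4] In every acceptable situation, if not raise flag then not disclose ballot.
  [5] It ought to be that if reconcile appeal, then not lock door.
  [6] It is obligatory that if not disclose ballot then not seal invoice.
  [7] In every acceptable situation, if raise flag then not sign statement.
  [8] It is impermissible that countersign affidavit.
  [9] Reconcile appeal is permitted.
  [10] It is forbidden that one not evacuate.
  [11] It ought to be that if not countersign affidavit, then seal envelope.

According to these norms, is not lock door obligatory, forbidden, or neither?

Neither

Premise 5 is O(reconcile_appeal → ¬lock_door), but O(reconcile_appeal) is not derivable from the premises (the permission P(reconcile_appeal) asserts only ¬O(¬reconcile_appeal), not O(reconcile_appeal)), so it does not yield O(¬lock_door).
No premise or chain of K-axiom applications forces O(¬lock_door), and none forces O(lock_door). So ¬lock_door is neither obligatory nor forbidden under these norms.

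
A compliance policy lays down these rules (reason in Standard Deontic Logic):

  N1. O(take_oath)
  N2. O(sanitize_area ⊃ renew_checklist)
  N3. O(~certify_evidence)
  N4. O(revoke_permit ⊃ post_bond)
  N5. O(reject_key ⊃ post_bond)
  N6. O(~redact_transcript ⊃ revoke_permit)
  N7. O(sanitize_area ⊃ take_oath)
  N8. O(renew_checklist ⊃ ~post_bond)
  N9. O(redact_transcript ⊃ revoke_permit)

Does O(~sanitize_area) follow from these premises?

Premises 6 and 9 are O(~redact_transcript ⊃ revoke_permit) and O(redact_transcript ⊃ revoke_permit); every ideal world satisfies ~redact_transcript or redact_transcript, so in either case revoke_permit holds — hence O(revoke_permit).
With premise 4, O(revoke_permit ⊃ post_bond), the K-axiom yields O(post_bond).
The contrapositive of premise 8 (O(renew_checklist ⊃ ~post_bond)) is O(post_bond ⊃ ~renew_checklist), and O(post_bond) is already established, so O(~renew_checklist).
Premise 2 is O(sanitize_area ⊃ renew_checklist); contrapositively O(~renew_checklist ⊃ ~sanitize_area). Since O(~renew_checklist) holds, K gives O(~sanitize_area).
Premises 1, 3, 5, 7 do not contribute to this derivation.
So O(~sanitize_area) follows.

Yes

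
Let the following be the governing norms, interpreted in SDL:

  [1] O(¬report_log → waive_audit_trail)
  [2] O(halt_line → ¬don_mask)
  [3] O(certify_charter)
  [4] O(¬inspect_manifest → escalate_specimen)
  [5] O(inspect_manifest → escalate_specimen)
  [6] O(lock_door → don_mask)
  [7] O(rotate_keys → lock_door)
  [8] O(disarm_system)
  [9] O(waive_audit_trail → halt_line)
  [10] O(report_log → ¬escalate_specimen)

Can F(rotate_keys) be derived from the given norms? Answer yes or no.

Premises 4 and 5 cover both cases: O(¬inspect_manifest → escalate_specimen) and O(inspect_manifest → escalate_specimen). Since ¬inspect_manifest ∨ inspect_manifest is a tautology, O(escalate_specimen) follows.
Premise 10 is O(report_log → ¬escalate_specimen); contrapositively O(escalate_specimen → ¬report_log). Since O(escalate_specimen) holds, K gives O(¬report_log).
Premise 1 is O(¬report_log → waive_audit_trail); since O(¬report_log), deontic closure gives O(waive_audit_trail).
From O(waive_audit_trail) and premise 9, O(waive_audit_trail → halt_line), we obtain O(halt_line).
With premise 2, O(halt_line → ¬don_mask), the K-axiom yields O(¬don_mask).
The contrapositive of premise 6 (O(lock_door → don_mask)) is O(¬don_mask → ¬lock_door), and O(¬don_mask) is already established, so O(¬lock_door).
Premise 7, O(rotate_keys → lock_door), contraposes to O(¬lock_door → ¬rotate_keys); with O(¬lock_door) we get O(¬rotate_keys).
Premises 3, 8 do not contribute to this derivation.
So O(¬rotate_keys) holds, i.e. F(rotate_keys). The claim follows.

Yes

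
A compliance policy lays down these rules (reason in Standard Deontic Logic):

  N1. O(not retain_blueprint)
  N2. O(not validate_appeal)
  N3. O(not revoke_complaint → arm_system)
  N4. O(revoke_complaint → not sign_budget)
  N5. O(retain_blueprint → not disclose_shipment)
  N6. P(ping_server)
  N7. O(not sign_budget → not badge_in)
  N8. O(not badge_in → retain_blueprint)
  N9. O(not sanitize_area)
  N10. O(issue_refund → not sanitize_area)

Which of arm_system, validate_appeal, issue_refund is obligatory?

arm_system

Premise 1 gives O(not retain_blueprint).
Premise 8, O(not badge_in → retain_blueprint), contraposes to O(not retain_blueprint → badge_in); with O(not retain_blueprint) we get O(badge_in).
Premise 7, O(not sign_budget → not badge_in), contraposes to O(badge_in → sign_budget); with O(badge_in) we get O(sign_budget).
The contrapositive of premise 4 (O(revoke_complaint → not sign_budget)) is O(sign_budget → not revoke_complaint), and O(sign_budget) is already established, so O(not revoke_complaint).
Applying K to premise 3 (O(not revoke_complaint → arm_system)) and O(not revoke_complaint) yields O(arm_system).
So O(arm_system) holds — arm_system is obligatory. None of the other listed options is made obligatory by any chain of premises.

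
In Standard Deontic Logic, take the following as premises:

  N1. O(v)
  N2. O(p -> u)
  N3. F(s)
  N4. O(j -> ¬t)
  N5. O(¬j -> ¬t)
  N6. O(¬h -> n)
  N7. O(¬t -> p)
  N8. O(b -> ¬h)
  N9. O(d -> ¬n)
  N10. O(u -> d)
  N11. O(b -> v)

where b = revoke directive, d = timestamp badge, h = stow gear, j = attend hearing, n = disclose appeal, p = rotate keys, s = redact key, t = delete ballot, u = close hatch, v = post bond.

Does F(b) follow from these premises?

Yes

By case analysis on j: premise 4 gives O(j -> ¬t) and premise 5 gives O(¬j -> ¬t), so O(¬t) either way.
Applying K to premise 7 (O(¬t -> p)) and O(¬t) yields O(p).
Applying K to premise 2 (O(p -> u)) and O(p) yields O(u).
From O(u) and premise 10, O(u -> d), we obtain O(d).
Premise 9 is O(d -> ¬n); since O(d), deontic closure gives O(¬n).
Premise 6, O(¬h -> n), contraposes to O(¬n -> h); with O(¬n) we get O(h).
The contrapositive of premise 8 (O(b -> ¬h)) is O(h -> ¬b), and O(h) is already established, so O(¬b).
Premises 1, 3, 11 do not contribute to this derivation.
So O(¬b) holds, i.e. F(b). The claim follows.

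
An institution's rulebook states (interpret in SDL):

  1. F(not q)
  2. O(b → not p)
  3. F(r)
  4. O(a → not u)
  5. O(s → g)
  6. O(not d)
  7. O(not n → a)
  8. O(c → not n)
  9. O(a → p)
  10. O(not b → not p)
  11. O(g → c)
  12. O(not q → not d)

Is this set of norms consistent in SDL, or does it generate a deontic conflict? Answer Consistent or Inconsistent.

Premise 12 is O(not q → not d); even if O(not d) held, inferring O(not q) would be affirming the consequent — invalid.
So O(not q) is not derivable, and the apparent clash with O(q) does not arise.
A world satisfying every obligation exists (e.g. a=false, b=false, c=false, d=false, g=false, n=true, p=false, q=true, r=false, s=false, u=false); no atom is both obligatory and forbidden, so the set is consistent.

Consistent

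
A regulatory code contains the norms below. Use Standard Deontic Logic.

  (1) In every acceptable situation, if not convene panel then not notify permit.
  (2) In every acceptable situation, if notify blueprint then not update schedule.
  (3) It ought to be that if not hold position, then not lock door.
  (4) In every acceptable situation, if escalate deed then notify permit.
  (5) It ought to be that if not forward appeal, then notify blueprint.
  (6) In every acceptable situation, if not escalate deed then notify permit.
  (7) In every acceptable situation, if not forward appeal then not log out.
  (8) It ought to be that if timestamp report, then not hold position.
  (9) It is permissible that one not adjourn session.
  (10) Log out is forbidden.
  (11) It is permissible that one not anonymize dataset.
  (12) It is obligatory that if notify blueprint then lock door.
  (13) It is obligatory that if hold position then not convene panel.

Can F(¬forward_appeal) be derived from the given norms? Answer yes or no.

Yes

By case analysis on ¬escalate_deed: premise 6 gives O(¬escalate_deed → notify_permit) and premise 4 gives O(escalate_deed → notify_permit), so O(notify_permit) either way.
Premise 1, O(¬convene_panel → ¬notify_permit), contraposes to O(notify_permit → convene_panel); with O(notify_permit) we get O(convene_panel).
The contrapositive of premise 13 (O(hold_position → ¬convene_panel)) is O(convene_panel → ¬hold_position), and O(convene_panel) is already established, so O(¬hold_position).
With premise 3, O(¬hold_position → ¬lock_door), the K-axiom yields O(¬lock_door).
Premise 12 is O(notify_blueprint → lock_door); contrapositively O(¬lock_door → ¬notify_blueprint). Since O(¬lock_door) holds, K gives O(¬notify_blueprint).
The contrapositive of premise 5 (O(¬forward_appeal → notify_blueprint)) is O(¬notify_blueprint → forward_appeal), and O(¬notify_blueprint) is already established, so O(forward_appeal).
Premises 2, 7, 8, 9, 10, 11 do not contribute to this derivation.
So O(forward_appeal) holds, i.e. F(¬forward_appeal). The claim follows.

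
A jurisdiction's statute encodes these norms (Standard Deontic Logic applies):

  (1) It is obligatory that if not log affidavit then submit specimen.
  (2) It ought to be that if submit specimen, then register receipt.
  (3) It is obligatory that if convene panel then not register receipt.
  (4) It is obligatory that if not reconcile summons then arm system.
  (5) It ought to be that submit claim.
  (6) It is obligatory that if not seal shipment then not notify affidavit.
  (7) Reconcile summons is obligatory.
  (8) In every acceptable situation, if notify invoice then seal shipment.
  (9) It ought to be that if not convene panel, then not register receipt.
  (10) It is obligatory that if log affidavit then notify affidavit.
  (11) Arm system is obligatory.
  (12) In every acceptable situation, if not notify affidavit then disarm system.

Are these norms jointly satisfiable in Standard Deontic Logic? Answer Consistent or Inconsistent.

Premise 4 is O(¬reconcile_summons → arm_system); even if O(arm_system) held, inferring O(¬reconcile_summons) would be affirming the consequent — invalid.
So O(¬reconcile_summons) is not derivable, and the apparent clash with O(reconcile_summons) does not arise.
A world satisfying every obligation exists (e.g. arm_system=true, convene_panel=false, disarm_system=false, log_affidavit=true, notify_affidavit=true, notify_invoice=false, reconcile_summons=true, register_receipt=false, seal_shipment=true, submit_claim=true, submit_specimen=false); no atom is both obligatory and forbidden, so the set is consistent.

Consistent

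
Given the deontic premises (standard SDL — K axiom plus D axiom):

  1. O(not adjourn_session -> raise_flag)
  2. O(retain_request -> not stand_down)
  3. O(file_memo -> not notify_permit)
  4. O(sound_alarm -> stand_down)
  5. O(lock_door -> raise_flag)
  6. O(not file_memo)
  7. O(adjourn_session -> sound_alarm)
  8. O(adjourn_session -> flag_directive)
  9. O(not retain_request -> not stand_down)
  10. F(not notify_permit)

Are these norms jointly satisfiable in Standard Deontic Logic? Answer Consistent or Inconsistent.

Premise 3 is O(file_memo -> not notify_permit), but O(file_memo) is not derivable from the premises, so it does not yield O(not notify_permit).
So O(not notify_permit) is not derivable, and the apparent clash with O(notify_permit) does not arise.
A world satisfying every obligation exists (e.g. adjourn_session=false, file_memo=false, flag_directive=false, lock_door=false, notify_permit=true, raise_flag=true, retain_request=false, sound_alarm=false, stand_down=false); no atom is both obligatory and forbidden, so the set is consistent.

Consistent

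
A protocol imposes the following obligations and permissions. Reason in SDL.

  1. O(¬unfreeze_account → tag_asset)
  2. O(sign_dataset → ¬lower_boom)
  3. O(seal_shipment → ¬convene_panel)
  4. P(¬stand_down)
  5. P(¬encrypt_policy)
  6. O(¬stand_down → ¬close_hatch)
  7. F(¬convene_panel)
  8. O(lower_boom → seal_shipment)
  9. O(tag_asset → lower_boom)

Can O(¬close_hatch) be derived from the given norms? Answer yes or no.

No

Premise 6 is O(¬stand_down → ¬close_hatch), but O(¬stand_down) is not derivable from the premises (the permission P(¬stand_down) asserts only ¬O(stand_down), not O(¬stand_down)), so it does not yield O(¬close_hatch).
No other premise forces O(¬close_hatch). An ideal world satisfying every premise can still have ¬close_hatch false, so O(¬close_hatch) is not derivable.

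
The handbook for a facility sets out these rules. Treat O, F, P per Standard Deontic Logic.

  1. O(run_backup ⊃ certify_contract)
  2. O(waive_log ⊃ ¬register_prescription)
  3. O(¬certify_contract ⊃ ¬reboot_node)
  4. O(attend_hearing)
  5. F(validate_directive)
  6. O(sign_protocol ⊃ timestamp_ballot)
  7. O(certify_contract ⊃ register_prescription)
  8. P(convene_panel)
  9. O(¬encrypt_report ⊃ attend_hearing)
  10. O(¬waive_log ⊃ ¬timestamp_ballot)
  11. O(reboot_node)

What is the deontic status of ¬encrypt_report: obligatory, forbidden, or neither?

Premise 9 is O(¬encrypt_report ⊃ attend_hearing); even if O(attend_hearing) held, inferring O(¬encrypt_report) would be affirming the consequent — invalid.
No premise or chain of K-axiom applications forces O(¬encrypt_report), and none forces O(encrypt_report). So ¬encrypt_report is neither obligatory nor forbidden under these norms.

Neither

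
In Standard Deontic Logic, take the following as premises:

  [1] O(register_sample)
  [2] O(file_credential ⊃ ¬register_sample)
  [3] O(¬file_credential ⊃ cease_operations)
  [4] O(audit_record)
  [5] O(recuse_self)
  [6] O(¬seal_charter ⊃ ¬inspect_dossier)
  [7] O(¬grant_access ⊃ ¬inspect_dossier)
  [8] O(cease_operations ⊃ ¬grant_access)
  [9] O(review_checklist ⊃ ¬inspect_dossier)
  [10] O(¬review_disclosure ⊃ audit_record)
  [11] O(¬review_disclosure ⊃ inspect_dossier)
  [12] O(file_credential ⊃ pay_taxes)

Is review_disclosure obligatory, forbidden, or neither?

Obligatory

Premise 1 gives O(register_sample).
The contrapositive of premise 2 (O(file_credential ⊃ ¬register_sample)) is O(register_sample ⊃ ¬file_credential), and O(register_sample) is already established, so O(¬file_credential).
From O(¬file_credential) and premise 3, O(¬file_credential ⊃ cease_operations), we obtain O(cease_operations).
Premise 8 is O(cease_operations ⊃ ¬grant_access); since O(cease_operations), deontic closure gives O(¬grant_access).
With premise 7, O(¬grant_access ⊃ ¬inspect_dossier), the K-axiom yields O(¬inspect_dossier).
Premise 11, O(¬review_disclosure ⊃ inspect_dossier), contraposes to O(¬inspect_dossier ⊃ review_disclosure); with O(¬inspect_dossier) we get O(review_disclosure).
Premises 4, 5, 6, 9, 10, 12 do not contribute to this derivation.
Hence review_disclosure is obligatory.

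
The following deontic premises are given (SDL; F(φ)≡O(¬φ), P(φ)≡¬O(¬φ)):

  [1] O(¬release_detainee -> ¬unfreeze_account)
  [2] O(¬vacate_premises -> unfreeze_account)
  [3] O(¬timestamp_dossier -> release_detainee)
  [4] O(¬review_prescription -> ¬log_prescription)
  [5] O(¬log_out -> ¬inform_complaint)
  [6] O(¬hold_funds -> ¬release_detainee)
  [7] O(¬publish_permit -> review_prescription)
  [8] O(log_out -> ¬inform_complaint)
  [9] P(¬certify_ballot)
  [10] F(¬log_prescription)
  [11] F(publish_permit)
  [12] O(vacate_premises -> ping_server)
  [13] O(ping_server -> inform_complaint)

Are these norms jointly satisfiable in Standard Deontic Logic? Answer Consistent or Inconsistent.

Consistent

Premise 4 is O(¬review_prescription -> ¬log_prescription), but O(¬review_prescription) is not derivable from the premises, so it does not yield O(¬log_prescription).
So O(¬log_prescription) is not derivable, and the apparent clash with O(log_prescription) does not arise.
A world satisfying every obligation exists (e.g. certify_ballot=false, hold_funds=true, inform_complaint=false, log_out=false, log_prescription=true, ping_server=false, publish_permit=false, release_detainee=true, review_prescription=true, timestamp_dossier=false, unfreeze_account=true, vacate_premises=false); no atom is both obligatory and forbidden, so the set is consistent.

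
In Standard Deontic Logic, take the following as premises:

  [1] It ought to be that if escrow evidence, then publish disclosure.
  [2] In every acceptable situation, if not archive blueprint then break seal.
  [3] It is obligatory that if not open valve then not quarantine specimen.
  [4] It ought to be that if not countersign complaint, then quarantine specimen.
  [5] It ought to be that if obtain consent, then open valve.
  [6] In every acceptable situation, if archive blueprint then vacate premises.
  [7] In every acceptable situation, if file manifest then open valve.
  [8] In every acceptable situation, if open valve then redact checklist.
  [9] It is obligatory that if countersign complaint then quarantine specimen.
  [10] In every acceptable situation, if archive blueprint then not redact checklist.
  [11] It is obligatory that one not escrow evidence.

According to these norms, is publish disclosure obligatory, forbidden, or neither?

Premise 1 is O(escrow_evidence → publish_disclosure), but O(escrow_evidence) is not derivable from the premises, so it does not yield O(publish_disclosure).
No premise or chain of K-axiom applications forces O(publish_disclosure), and none forces O(¬publish_disclosure). So publish_disclosure is neither obligatory nor forbidden under these norms.

Neither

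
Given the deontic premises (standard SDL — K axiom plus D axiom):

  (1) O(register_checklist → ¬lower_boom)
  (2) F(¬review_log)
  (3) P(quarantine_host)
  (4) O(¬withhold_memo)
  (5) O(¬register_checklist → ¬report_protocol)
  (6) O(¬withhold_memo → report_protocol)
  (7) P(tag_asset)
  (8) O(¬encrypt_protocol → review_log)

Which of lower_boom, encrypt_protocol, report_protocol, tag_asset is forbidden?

lower_boom

From premise 4 we have O(¬withhold_memo).
Applying K to premise 6 (O(¬withhold_memo → report_protocol)) and O(¬withhold_memo) yields O(report_protocol).
Premise 5 is O(¬register_checklist → ¬report_protocol); contrapositively O(report_protocol → register_checklist). Since O(report_protocol) holds, K gives O(register_checklist).
With premise 1, O(register_checklist → ¬lower_boom), the K-axiom yields O(¬lower_boom).
So O(¬lower_boom) holds, i.e. lower_boom is forbidden. None of the other listed options is forbidden under the premises.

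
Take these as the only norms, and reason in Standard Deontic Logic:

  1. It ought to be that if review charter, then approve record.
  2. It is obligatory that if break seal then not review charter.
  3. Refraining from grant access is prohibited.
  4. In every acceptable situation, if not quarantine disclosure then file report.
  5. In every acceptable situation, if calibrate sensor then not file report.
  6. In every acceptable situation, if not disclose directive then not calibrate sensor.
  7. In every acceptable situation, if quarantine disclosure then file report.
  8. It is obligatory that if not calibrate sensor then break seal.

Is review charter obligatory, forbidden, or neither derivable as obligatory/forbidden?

Forbidden

Premises 7 and 4 are O(quarantine_disclosure → file_report) and O(¬quarantine_disclosure → file_report); every ideal world satisfies quarantine_disclosure or ¬quarantine_disclosure, so in either case file_report holds — hence O(file_report).
Premise 5, O(calibrate_sensor → ¬file_report), contraposes to O(file_report → ¬calibrate_sensor); with O(file_report) we get O(¬calibrate_sensor).
With premise 8, O(¬calibrate_sensor → break_seal), the K-axiom yields O(break_seal).
From O(break_seal) and premise 2, O(break_seal → ¬review_charter), we obtain O(¬review_charter).
Premises 1, 3, 6 do not contribute to this derivation.
Thus O(¬review_charter), which is F(review_charter): review_charter is forbidden.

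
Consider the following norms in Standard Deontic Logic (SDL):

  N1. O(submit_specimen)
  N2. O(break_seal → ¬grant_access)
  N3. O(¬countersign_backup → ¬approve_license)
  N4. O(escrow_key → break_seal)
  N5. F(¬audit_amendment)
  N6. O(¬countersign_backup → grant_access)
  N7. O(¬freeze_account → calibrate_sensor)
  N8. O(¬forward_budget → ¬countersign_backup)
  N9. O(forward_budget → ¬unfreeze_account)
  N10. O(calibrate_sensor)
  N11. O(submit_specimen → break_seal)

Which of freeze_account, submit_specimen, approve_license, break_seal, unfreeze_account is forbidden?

Premise 1 states O(submit_specimen) outright.
Applying K to premise 11 (O(submit_specimen → break_seal)) and O(submit_specimen) yields O(break_seal).
From O(break_seal) and premise 2, O(break_seal → ¬grant_access), we obtain O(¬grant_access).
Premise 6 is O(¬countersign_backup → grant_access); contrapositively O(¬grant_access → countersign_backup). Since O(¬grant_access) holds, K gives O(countersign_backup).
The contrapositive of premise 8 (O(¬forward_budget → ¬countersign_backup)) is O(countersign_backup → forward_budget), and O(countersign_backup) is already established, so O(forward_budget).
Applying K to premise 9 (O(forward_budget → ¬unfreeze_account)) and O(forward_budget) yields O(¬unfreeze_account).
So O(¬unfreeze_account) holds, i.e. unfreeze_account is forbidden. None of the other listed options is forbidden under the premises.

unfreeze_account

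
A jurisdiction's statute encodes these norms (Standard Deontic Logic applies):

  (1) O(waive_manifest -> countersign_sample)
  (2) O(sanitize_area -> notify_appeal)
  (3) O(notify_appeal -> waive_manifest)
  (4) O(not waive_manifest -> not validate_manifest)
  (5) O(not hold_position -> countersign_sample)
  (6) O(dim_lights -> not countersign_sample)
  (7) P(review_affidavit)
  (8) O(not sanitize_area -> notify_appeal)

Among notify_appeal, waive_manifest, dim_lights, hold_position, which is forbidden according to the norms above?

dim_lights

Premises 8 and 2 are O(not sanitize_area -> notify_appeal) and O(sanitize_area -> notify_appeal); every ideal world satisfies not sanitize_area or sanitize_area, so in either case notify_appeal holds — hence O(notify_appeal).
With premise 3, O(notify_appeal -> waive_manifest), the K-axiom yields O(waive_manifest).
Premise 1 is O(waive_manifest -> countersign_sample); since O(waive_manifest), deontic closure gives O(countersign_sample).
The contrapositive of premise 6 (O(dim_lights -> not countersign_sample)) is O(countersign_sample -> not dim_lights), and O(countersign_sample) is already established, so O(not dim_lights).
So O(not dim_lights) holds, i.e. dim_lights is forbidden. None of the other listed options is forbidden under the premises.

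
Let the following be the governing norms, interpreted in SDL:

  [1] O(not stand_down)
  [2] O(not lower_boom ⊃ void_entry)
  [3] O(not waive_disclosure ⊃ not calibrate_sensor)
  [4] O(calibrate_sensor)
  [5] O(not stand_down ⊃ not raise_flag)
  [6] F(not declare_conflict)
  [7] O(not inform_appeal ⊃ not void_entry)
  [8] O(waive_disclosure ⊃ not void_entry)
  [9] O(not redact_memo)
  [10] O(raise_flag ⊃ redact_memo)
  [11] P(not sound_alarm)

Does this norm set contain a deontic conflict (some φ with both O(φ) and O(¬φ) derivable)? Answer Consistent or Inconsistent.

Consistent

Premise 10 is O(raise_flag ⊃ redact_memo), but O(raise_flag) is not derivable from the premises, so it does not yield O(redact_memo).
So O(redact_memo) is not derivable, and the apparent clash with O(not redact_memo) does not arise.
A world satisfying every obligation exists (e.g. calibrate_sensor=true, declare_conflict=true, inform_appeal=false, lower_boom=true, raise_flag=false, redact_memo=false, sound_alarm=false, stand_down=false, void_entry=false, waive_disclosure=true); no atom is both obligatory and forbidden, so the set is consistent.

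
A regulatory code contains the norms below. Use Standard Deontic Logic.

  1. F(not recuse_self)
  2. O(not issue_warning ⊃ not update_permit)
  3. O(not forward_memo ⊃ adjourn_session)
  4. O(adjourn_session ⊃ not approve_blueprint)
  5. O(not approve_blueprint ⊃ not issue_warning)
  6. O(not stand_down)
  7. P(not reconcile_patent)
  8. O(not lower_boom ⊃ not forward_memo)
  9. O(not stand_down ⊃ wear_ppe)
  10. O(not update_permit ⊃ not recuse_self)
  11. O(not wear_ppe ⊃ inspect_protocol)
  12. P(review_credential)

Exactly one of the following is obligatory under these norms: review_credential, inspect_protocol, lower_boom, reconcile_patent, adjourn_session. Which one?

Premise 1, F(not recuse_self), is equivalent to O(recuse_self).
Premise 10, O(not update_permit ⊃ not recuse_self), contraposes to O(recuse_self ⊃ update_permit); with O(recuse_self) we get O(update_permit).
The contrapositive of premise 2 (O(not issue_warning ⊃ not update_permit)) is O(update_permit ⊃ issue_warning), and O(update_permit) is already established, so O(issue_warning).
Premise 5 is O(not approve_blueprint ⊃ not issue_warning); contrapositively O(issue_warning ⊃ approve_blueprint). Since O(issue_warning) holds, K gives O(approve_blueprint).
The contrapositive of premise 4 (O(adjourn_session ⊃ not approve_blueprint)) is O(approve_blueprint ⊃ not adjourn_session), and O(approve_blueprint) is already established, so O(not adjourn_session).
Premise 3, O(not forward_memo ⊃ adjourn_session), contraposes to O(not adjourn_session ⊃ forward_memo); with O(not adjourn_session) we get O(forward_memo).
Premise 8, O(not lower_boom ⊃ not forward_memo), contraposes to O(forward_memo ⊃ lower_boom); with O(forward_memo) we get O(lower_boom).
So O(lower_boom) holds — lower_boom is obligatory. None of the other listed options is made obligatory by any chain of premises.

lower_boom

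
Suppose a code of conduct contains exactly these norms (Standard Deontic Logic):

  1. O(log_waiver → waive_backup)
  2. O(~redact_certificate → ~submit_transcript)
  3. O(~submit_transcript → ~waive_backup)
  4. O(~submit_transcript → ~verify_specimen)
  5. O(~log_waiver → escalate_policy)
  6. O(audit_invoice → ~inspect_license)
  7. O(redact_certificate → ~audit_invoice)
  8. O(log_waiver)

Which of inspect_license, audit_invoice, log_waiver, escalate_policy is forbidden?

Premise 8 gives O(log_waiver).
Premise 1 is O(log_waiver → waive_backup); since O(log_waiver), deontic closure gives O(waive_backup).
Premise 3, O(~submit_transcript → ~waive_backup), contraposes to O(waive_backup → submit_transcript); with O(waive_backup) we get O(submit_transcript).
Premise 2, O(~redact_certificate → ~submit_transcript), contraposes to O(submit_transcript → redact_certificate); with O(submit_transcript) we get O(redact_certificate).
With premise 7, O(redact_certificate → ~audit_invoice), the K-axiom yields O(~audit_invoice).
So O(~audit_invoice) holds, i.e. audit_invoice is forbidden. None of the other listed options is forbidden under the premises.

audit_invoice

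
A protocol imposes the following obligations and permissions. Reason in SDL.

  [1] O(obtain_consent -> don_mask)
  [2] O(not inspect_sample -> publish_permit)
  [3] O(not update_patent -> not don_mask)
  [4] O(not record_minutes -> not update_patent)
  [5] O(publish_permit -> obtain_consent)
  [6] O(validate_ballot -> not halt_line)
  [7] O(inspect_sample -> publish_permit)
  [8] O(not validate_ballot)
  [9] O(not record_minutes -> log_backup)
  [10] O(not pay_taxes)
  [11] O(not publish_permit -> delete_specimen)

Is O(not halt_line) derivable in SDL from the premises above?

Premise 6 is O(validate_ballot -> not halt_line), but O(validate_ballot) is not derivable from the premises, so it does not yield O(not halt_line).
No other premise forces O(not halt_line). An ideal world satisfying every premise can still have not halt_line false, so O(not halt_line) is not derivable.

No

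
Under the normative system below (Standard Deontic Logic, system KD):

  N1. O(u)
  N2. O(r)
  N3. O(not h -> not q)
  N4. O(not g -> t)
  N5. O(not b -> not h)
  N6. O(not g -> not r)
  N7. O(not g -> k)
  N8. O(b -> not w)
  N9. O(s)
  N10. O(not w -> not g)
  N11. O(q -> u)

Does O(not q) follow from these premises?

From premise 2 we have O(r).
Premise 6 is O(not g -> not r); contrapositively O(r -> g). Since O(r) holds, K gives O(g).
Premise 10 is O(not w -> not g); contrapositively O(g -> w). Since O(g) holds, K gives O(w).
The contrapositive of premise 8 (O(b -> not w)) is O(w -> not b), and O(w) is already established, so O(not b).
Premise 5 is O(not b -> not h); since O(not b), deontic closure gives O(not h).
From O(not h) and premise 3, O(not h -> not q), we obtain O(not q).
Premises 1, 4, 7, 9, 11 do not contribute to this derivation.
So O(not q) follows.

Yes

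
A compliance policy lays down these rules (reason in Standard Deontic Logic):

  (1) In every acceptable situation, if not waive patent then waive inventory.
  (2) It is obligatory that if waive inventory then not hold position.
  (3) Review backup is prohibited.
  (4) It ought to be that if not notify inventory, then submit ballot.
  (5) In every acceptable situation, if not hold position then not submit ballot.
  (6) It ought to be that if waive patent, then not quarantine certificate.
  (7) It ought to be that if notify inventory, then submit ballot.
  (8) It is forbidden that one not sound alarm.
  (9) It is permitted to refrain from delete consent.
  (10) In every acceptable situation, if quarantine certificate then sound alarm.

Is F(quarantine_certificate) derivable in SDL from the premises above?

Premises 7 and 4 cover both cases: O(notify_inventory → submit_ballot) and O(¬notify_inventory → submit_ballot). Since notify_inventory ∨ ¬notify_inventory is a tautology, O(submit_ballot) follows.
Premise 5 is O(¬hold_position → ¬submit_ballot); contrapositively O(submit_ballot → hold_position). Since O(submit_ballot) holds, K gives O(hold_position).
Premise 2 is O(waive_inventory → ¬hold_position); contrapositively O(hold_position → ¬waive_inventory). Since O(hold_position) holds, K gives O(¬waive_inventory).
Premise 1 is O(¬waive_patent → waive_inventory); contrapositively O(¬waive_inventory → waive_patent). Since O(¬waive_inventory) holds, K gives O(waive_patent).
Premise 6 is O(waive_patent → ¬quarantine_certificate); since O(waive_patent), deontic closure gives O(¬quarantine_certificate).
Premises 3, 8, 9, 10 do not contribute to this derivation.
So O(¬quarantine_certificate) holds, i.e. F(quarantine_certificate). The claim follows.

Yes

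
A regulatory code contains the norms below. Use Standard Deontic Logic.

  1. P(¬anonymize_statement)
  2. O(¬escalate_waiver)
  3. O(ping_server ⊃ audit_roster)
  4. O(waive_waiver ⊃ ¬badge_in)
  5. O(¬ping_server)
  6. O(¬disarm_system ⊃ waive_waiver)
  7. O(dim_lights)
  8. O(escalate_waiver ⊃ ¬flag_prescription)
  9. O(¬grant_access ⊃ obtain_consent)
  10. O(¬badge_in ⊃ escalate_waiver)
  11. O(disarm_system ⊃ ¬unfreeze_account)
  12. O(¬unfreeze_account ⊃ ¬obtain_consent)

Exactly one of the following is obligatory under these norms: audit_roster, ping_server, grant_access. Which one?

grant_access

Premise 2 gives O(¬escalate_waiver).
The contrapositive of premise 10 (O(¬badge_in ⊃ escalate_waiver)) is O(¬escalate_waiver ⊃ badge_in), and O(¬escalate_waiver) is already established, so O(badge_in).
Premise 4, O(waive_waiver ⊃ ¬badge_in), contraposes to O(badge_in ⊃ ¬waive_waiver); with O(badge_in) we get O(¬waive_waiver).
Premise 6 is O(¬disarm_system ⊃ waive_waiver); contrapositively O(¬waive_waiver ⊃ disarm_system). Since O(¬waive_waiver) holds, K gives O(disarm_system).
Applying K to premise 11 (O(disarm_system ⊃ ¬unfreeze_account)) and O(disarm_system) yields O(¬unfreeze_account).
With premise 12, O(¬unfreeze_account ⊃ ¬obtain_consent), the K-axiom yields O(¬obtain_consent).
Premise 9, O(¬grant_access ⊃ obtain_consent), contraposes to O(¬obtain_consent ⊃ grant_access); with O(¬obtain_consent) we get O(grant_access).
So O(grant_access) holds — grant_access is obligatory. None of the other listed options is made obligatory by any chain of premises.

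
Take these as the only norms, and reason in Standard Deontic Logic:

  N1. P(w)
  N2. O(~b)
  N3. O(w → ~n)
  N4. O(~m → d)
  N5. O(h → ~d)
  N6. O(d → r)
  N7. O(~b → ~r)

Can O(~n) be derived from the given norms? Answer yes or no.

No

Premise 3 is O(w → ~n), but O(w) is not derivable from the premises (the permission P(w) asserts only ~O(~w), not O(w)), so it does not yield O(~n).
No other premise forces O(~n). An ideal world satisfying every premise can still have ~n false, so O(~n) is not derivable.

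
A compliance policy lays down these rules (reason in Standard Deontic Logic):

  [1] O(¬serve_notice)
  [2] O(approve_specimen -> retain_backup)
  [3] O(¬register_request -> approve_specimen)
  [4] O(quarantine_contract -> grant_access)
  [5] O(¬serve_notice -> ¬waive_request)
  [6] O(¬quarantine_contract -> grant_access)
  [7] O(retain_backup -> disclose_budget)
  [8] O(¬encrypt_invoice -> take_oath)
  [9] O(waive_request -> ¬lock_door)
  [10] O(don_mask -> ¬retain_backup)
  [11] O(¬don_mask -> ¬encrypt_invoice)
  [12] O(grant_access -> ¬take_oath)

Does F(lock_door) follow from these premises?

Premise 9 is O(waive_request -> ¬lock_door), but O(waive_request) is not derivable from the premises, so it does not yield O(¬lock_door).
No other premise forces O(¬lock_door). An ideal world satisfying every premise can still have lock_door true, so F(lock_door) is not derivable.

No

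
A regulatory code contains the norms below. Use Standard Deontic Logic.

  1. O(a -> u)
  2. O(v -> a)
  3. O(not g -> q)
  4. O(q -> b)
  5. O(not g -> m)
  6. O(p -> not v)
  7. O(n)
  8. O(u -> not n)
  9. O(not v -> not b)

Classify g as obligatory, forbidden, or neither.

Premise 7 states O(n) outright.
Premise 8 is O(u -> not n); contrapositively O(n -> not u). Since O(n) holds, K gives O(not u).
Premise 1 is O(a -> u); contrapositively O(not u -> not a). Since O(not u) holds, K gives O(not a).
Premise 2, O(v -> a), contraposes to O(not a -> not v); with O(not a) we get O(not v).
With premise 9, O(not v -> not b), the K-axiom yields O(not b).
Premise 4 is O(q -> b); contrapositively O(not b -> not q). Since O(not b) holds, K gives O(not q).
The contrapositive of premise 3 (O(not g -> q)) is O(not q -> g), and O(not q) is already established, so O(g).
Premises 5, 6 do not contribute to this derivation.
Hence g is obligatory.

Obligatory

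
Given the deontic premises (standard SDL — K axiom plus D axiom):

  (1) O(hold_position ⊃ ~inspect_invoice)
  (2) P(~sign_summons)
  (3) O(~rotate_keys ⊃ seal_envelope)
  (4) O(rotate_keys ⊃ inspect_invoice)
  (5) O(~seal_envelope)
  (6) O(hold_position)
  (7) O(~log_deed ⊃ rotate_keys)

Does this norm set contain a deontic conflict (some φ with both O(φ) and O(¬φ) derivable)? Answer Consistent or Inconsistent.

From premise 5 we have O(~seal_envelope).
Premise 3, O(~rotate_keys ⊃ seal_envelope), contraposes to O(~seal_envelope ⊃ rotate_keys); with O(~seal_envelope) we get O(rotate_keys).
Premise 4 is O(rotate_keys ⊃ inspect_invoice); since O(rotate_keys), deontic closure gives O(inspect_invoice).
Premise 1 is O(hold_position ⊃ ~inspect_invoice); contrapositively O(inspect_invoice ⊃ ~hold_position). Since O(inspect_invoice) holds, K gives O(~hold_position).
But premise 6 directly asserts O(hold_position).
We now have both O(~hold_position) and O(hold_position) — hold_position is simultaneously obligatory and forbidden, violating the D-axiom.

Inconsistent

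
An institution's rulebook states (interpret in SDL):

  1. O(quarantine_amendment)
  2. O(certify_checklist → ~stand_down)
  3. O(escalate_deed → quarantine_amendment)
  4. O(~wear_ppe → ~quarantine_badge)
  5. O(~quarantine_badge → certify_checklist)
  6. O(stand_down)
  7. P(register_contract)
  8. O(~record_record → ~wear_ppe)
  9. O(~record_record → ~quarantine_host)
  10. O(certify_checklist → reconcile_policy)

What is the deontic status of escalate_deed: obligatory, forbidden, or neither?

Premise 3 is O(escalate_deed → quarantine_amendment); even if O(quarantine_amendment) held, inferring O(escalate_deed) would be affirming the consequent — invalid.
No premise or chain of K-axiom applications forces O(escalate_deed), and none forces O(~escalate_deed). So escalate_deed is neither obligatory nor forbidden under these norms.

Neither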